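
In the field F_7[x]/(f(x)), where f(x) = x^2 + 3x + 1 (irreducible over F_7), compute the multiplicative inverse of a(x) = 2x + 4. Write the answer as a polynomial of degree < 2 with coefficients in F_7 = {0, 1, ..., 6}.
a(x)^(-1) ≡ 4x + 4 (mod f(x))

Since f is irreducible over F_7, F_7[x]/(f) is a field and a(x) ≠ 0 has an inverse. Apply the extended Euclidean algorithm to f(x) and a(x) in F_7[x]: f(x) = (4x + 4)·a(x) + (6). The last nonzero remainder is the constant 6 = gcd(f, a) in F_7. Back-substituting through the division chain expresses 6 = s(x)·a(x) + t(x)·f(x) with s(x) ≡ 3x + 3 (mod f), so (3x + 3)·a(x) ≡ 6 (mod f). Multiplying by 6^(-1) ≡ 6 in F_7 gives a(x)^(-1) ≡ 6·(3x + 3) ≡ 4x + 4 (mod f). Check: (2x + 4)·(4x + 4) = x^2 + 3x + 2 ≡ 1 (mod x^2 + 3x + 1).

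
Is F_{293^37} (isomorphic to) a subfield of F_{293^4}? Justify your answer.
No: F_{293^37} is not a subfield of F_{293^4}

F_{p^m} embeds in F_{p^n} iff m | n. Here 37 ∤ 4 (since 4 = 0·37 + 4 with remainder 4 ≠ 0), so F_{293^37} is not a subfield of F_{293^4}. Equivalently: if it were, the tower law would give 37 = [F_{293^37}:F_293] dividing [F_{293^4}:F_293] = 4, contradiction.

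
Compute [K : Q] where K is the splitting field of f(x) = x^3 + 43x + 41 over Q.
[K : Q] = 6

By the rational root test, any rational root of the monic integer polynomial f(x) = x^3 + 43x + 41 must be an integer dividing the constant term 41, i.e. one of ±{1, 41}. Evaluating: f(1) = 85, f(-1) = -3, f(41) = 70725, f(-41) = -70643; none is 0, so f has no rational root and is therefore irreducible over Q (a cubic with no linear factor over a field is irreducible). For an irreducible cubic, the Galois group is A_3 or S_3 according as the discriminant disc(f) = -4a^3 - 27b^2 = -4·(43)^3 - 27·(41)^2 = -363415 is or is not a square in Q. Here disc(f) = -363415 is not a perfect square in Q, so the Galois group of f over Q is not contained in A_3 and must be all of S_3. The splitting field has degree |S_3| = 6 over Q, so [K : Q] = 6.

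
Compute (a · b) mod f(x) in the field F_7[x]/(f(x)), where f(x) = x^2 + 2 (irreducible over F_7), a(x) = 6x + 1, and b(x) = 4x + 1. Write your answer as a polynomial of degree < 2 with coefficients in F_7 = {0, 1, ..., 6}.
a · b ≡ 3x + 2 (mod f(x))

Multiply in F_7[x]: a(x)·b(x) = (6x + 1)·(4x + 1) = 3x^2 + 3x + 1. This has degree ≥ 2, so divide by f(x) over F_7: 3x^2 + 3x + 1 = (3)·(x^2 + 2) + (3x + 2). Hence a·b ≡ 3x + 2 (mod f). (F_7[x]/(f) is a field with 7^2 = 49 elements since f is irreducible of degree 2.)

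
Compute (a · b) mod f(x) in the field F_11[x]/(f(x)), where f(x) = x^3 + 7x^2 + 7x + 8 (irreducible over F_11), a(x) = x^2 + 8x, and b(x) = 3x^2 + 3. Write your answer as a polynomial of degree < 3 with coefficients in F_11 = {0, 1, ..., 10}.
a · b ≡ 5x^2 + x + 9 (mod f(x))

Multiply in F_11[x]: a(x)·b(x) = (x^2 + 8x)·(3x^2 + 3) = 3x^4 + 2x^3 + 3x^2 + 2x. This has degree ≥ 3, so divide by f(x) over F_11: 3x^4 + 2x^3 + 3x^2 + 2x = (3x + 3)·(x^3 + 7x^2 + 7x + 8) + (5x^2 + x + 9). Hence a·b ≡ 5x^2 + x + 9 (mod f). (F_11[x]/(f) is a field with 11^3 = 1331 elements since f is irreducible of degree 3.)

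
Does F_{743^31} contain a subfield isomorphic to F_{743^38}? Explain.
No: F_{743^38} is not a subfield of F_{743^31}

F_{p^m} embeds in F_{p^n} iff m | n. Here 38 ∤ 31 (since 31 = 0·38 + 31 with remainder 31 ≠ 0), so F_{743^38} is not a subfield of F_{743^31}. Equivalently: if it were, the tower law would give 38 = [F_{743^38}:F_743] dividing [F_{743^31}:F_743] = 31, contradiction.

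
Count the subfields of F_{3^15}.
F_{3^15} has 4 subfields

The subfields of F_{p^n} are exactly the fields F_{p^d} for d | n (each is the fixed field of the unique index-d subgroup of Gal(F_{p^n}/F_p) ≅ Z/nZ). The divisors of n = 15 are {1, 3, 5, 15}, giving 4 subfields: F_{3^1}, F_{3^3}, F_{3^5}, F_{3^15}.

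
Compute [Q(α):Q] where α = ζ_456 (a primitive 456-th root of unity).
[Q(α):Q] = 144

The minimal polynomial of ζ_456 over Q is the 456-th cyclotomic polynomial Φ_456(x), which is irreducible over Q and has degree φ(456) = 144. Hence [Q(α):Q] = φ(456) = 144.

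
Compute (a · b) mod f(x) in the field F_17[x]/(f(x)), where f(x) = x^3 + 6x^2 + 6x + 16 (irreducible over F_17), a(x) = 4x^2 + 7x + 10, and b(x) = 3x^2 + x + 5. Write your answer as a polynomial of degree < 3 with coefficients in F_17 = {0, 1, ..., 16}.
a · b ≡ 12x^2 + 16x + 3 (mod f(x))

Multiply in F_17[x]: a(x)·b(x) = (4x^2 + 7x + 10)·(3x^2 + x + 5) = 12x^4 + 8x^3 + 6x^2 + 11x + 16. This has degree ≥ 3, so divide by f(x) over F_17: 12x^4 + 8x^3 + 6x^2 + 11x + 16 = (12x + 4)·(x^3 + 6x^2 + 6x + 16) + (12x^2 + 16x + 3). Hence a·b ≡ 12x^2 + 16x + 3 (mod f). (F_17[x]/(f) is a field with 17^3 = 4913 elements since f is irreducible of degree 3.)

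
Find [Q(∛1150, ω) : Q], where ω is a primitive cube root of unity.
[Q(∛1150, ω) : Q] = 6

[Q(∛1150):Q] = 3 (min poly x^3 - 1150, irreducible since 1150 is not a perfect cube). [Q(ω):Q] = 2 (min poly x^2 + x + 1). Since Q(∛1150) ⊂ R and ω ∉ R, we have ω ∉ Q(∛1150), so x^2 + x + 1 remains irreducible over Q(∛1150) and [Q(∛1150, ω) : Q(∛1150)] = 2. By the tower law, [Q(∛1150, ω) : Q] = 3 · 2 = 6. (In fact Q(∛1150, ω) is the splitting field of x^3 - 1150 over Q.)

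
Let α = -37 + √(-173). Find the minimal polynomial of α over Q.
m_α(x) = x^2 + 74x + 1542

From α + 37 = √(-173), squaring gives (α + 37)^2 = -173, i.e. α^2 + 74α + 1369 = -173, so α^2 + 74α + 1542 = 0. The discriminant of x^2 + 74x + 1542 is (74)^2 - 4·(1542) = 5476 - 6168 = -692, and 4·(-173) is not a perfect square in Q since -173 is squarefree and ≠ 1. Hence x^2 + 74x + 1542 is irreducible over Q and is the minimal polynomial of α.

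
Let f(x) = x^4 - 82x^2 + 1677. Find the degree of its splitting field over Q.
[K : Q] = 4

Solving the quadratic in x^2: x^2 = (82 ± √(82^2 - 4·1677))/2 = (82 ± √16)/2 = (82 ± 4)/2, giving x^2 = 43 or x^2 = 39. So f(x) = (x^2 - 43)(x^2 - 39) and the roots of f are ±√43, ±√39. Hence the splitting field is K = Q(√43, √39). Since 43 and 39 are distinct squarefree integers > 1, their product 1677 is not a perfect square, so √39 ∉ Q(√43). By the tower law [K:Q] = [Q(√43,√39):Q(√43)] · [Q(√43):Q] = 2 · 2 = 4.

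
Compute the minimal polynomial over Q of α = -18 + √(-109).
m_α(x) = x^2 + 36x + 433

From α + 18 = √(-109), squaring gives (α + 18)^2 = -109, i.e. α^2 + 36α + 324 = -109, so α^2 + 36α + 433 = 0. The discriminant of x^2 + 36x + 433 is (36)^2 - 4·(433) = 1296 - 1732 = -436, and 4·(-109) is not a perfect square in Q since -109 is squarefree and ≠ 1. Hence x^2 + 36x + 433 is irreducible over Q and is the minimal polynomial of α.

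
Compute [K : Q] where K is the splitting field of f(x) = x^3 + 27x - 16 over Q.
[K : Q] = 6

By the rational root test, any rational root of the monic integer polynomial f(x) = x^3 + 27x - 16 must be an integer dividing the constant term -16, i.e. one of ±{1, 2, 4, 8, 16}. Evaluating: f(1) = 12, f(-1) = -44, f(2) = 46, f(-2) = -78, f(4) = 156, f(-4) = -188, f(8) = 712, f(-8) = -744, f(16) = 4512, f(-16) = -4544; none is 0, so f has no rational root and is therefore irreducible over Q (a cubic with no linear factor over a field is irreducible). For an irreducible cubic, the Galois group is A_3 or S_3 according as the discriminant disc(f) = -4a^3 - 27b^2 = -4·(27)^3 - 27·(-16)^2 = -85644 is or is not a square in Q. Here disc(f) = -85644 is not a perfect square in Q, so the Galois group of f over Q is not contained in A_3 and must be all of S_3. The splitting field has degree |S_3| = 6 over Q, so [K : Q] = 6.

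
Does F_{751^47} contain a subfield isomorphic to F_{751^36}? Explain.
No: F_{751^36} is not a subfield of F_{751^47}

F_{p^m} embeds in F_{p^n} iff m | n. Here 36 ∤ 47 (since 47 = 1·36 + 11 with remainder 11 ≠ 0), so F_{751^36} is not a subfield of F_{751^47}. Equivalently: if it were, the tower law would give 36 = [F_{751^36}:F_751] dividing [F_{751^47}:F_751] = 47, contradiction.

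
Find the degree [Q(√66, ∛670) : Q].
[Q(√66, ∛670) : Q] = 6

Let L = Q(√66, ∛670). Since Q(√66) ⊂ L and [Q(√66):Q] = 2, the tower law gives 2 | [L:Q]. Likewise Q(∛670) ⊂ L with [Q(∛670):Q] = 3 (because 670 is not a perfect cube), so 3 | [L:Q]. As gcd(2,3) = 1, [L:Q] is divisible by 6. Conversely L is generated over Q by √66 and ∛670, so [L:Q] ≤ 2·3 = 6. Therefore [Q(√66, ∛670) : Q] = 6.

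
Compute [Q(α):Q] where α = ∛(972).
[Q(α):Q] = 3

The minimal polynomial of α is x^3 - 972, irreducible over Q since 972 is not a perfect cube (so x^3 - 972 has no rational root). Hence [Q(α):Q] = deg(m_α) = 3.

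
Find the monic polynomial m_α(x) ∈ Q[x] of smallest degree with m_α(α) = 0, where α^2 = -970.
m_α(x) = x^2 + 970

α satisfies α^2 + 970 = 0, so x^2 + 970 annihilates α. Since d = -970 is squarefree and ≠ 1, it is not a perfect square in Q, so x^2 + 970 has no rational root and is therefore irreducible over Q (a degree-2 polynomial over a field is irreducible iff it has no root). Hence m_α(x) = x^2 + 970.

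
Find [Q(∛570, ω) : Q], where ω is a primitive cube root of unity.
[Q(∛570, ω) : Q] = 6

[Q(∛570):Q] = 3 (min poly x^3 - 570, irreducible since 570 is not a perfect cube). [Q(ω):Q] = 2 (min poly x^2 + x + 1). Since Q(∛570) ⊂ R and ω ∉ R, we have ω ∉ Q(∛570), so x^2 + x + 1 remains irreducible over Q(∛570) and [Q(∛570, ω) : Q(∛570)] = 2. By the tower law, [Q(∛570, ω) : Q] = 3 · 2 = 6. (In fact Q(∛570, ω) is the splitting field of x^3 - 570 over Q.)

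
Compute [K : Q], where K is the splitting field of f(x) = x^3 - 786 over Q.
[K : Q] = 6

The roots of x^3 - 786 are ∛786, ω∛786, ω^2∛786 where ω = e^(2πi/3) is a primitive cube root of unity, so K = Q(∛786, ω). Now [Q(∛786):Q] = 3 (since 786 is not a perfect cube, x^3 - 786 is irreducible) and [Q(ω):Q] = 2. Both 2 and 3 divide [K:Q], and [K:Q] ≤ 3·2 = 6, so [K:Q] = 6. (Equivalently: Q(∛786) ⊂ R but ω ∉ R, so [K : Q(∛786)] = 2.)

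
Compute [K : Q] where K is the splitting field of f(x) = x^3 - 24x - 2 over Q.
[K : Q] = 6

By the rational root test, any rational root of the monic integer polynomial f(x) = x^3 - 24x - 2 must be an integer dividing the constant term -2, i.e. one of ±{1, 2}. Evaluating: f(1) = -25, f(-1) = 21, f(2) = -42, f(-2) = 38; none is 0, so f has no rational root and is therefore irreducible over Q (a cubic with no linear factor over a field is irreducible). For an irreducible cubic, the Galois group is A_3 or S_3 according as the discriminant disc(f) = -4a^3 - 27b^2 = -4·(-24)^3 - 27·(-2)^2 = 55188 is or is not a square in Q. Here disc(f) = 55188 is not a perfect square in Q, so the Galois group of f over Q is not contained in A_3 and must be all of S_3. The splitting field has degree |S_3| = 6 over Q, so [K : Q] = 6.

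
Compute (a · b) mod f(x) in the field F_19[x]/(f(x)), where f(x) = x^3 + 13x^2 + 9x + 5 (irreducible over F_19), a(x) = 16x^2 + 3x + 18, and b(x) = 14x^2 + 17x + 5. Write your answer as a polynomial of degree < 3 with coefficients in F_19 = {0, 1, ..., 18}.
a · b ≡ 12x^2 + 11x + 8 (mod f(x))

Multiply in F_19[x]: a(x)·b(x) = (16x^2 + 3x + 18)·(14x^2 + 17x + 5) = 15x^4 + 10x^3 + 3x^2 + 17x + 14. This has degree ≥ 3, so divide by f(x) over F_19: 15x^4 + 10x^3 + 3x^2 + 17x + 14 = (15x + 5)·(x^3 + 13x^2 + 9x + 5) + (12x^2 + 11x + 8). Hence a·b ≡ 12x^2 + 11x + 8 (mod f). (F_19[x]/(f) is a field with 19^3 = 6859 elements since f is irreducible of degree 3.)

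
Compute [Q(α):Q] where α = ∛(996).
[Q(α):Q] = 3

The minimal polynomial of α is x^3 - 996, irreducible over Q since 996 is not a perfect cube (so x^3 - 996 has no rational root). Hence [Q(α):Q] = deg(m_α) = 3.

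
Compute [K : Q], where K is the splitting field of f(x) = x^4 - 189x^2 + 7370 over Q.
[K : Q] = 4

Solving the quadratic in x^2: x^2 = (189 ± √(189^2 - 4·7370))/2 = (189 ± √6241)/2 = (189 ± 79)/2, giving x^2 = 55 or x^2 = 134. So f(x) = (x^2 - 55)(x^2 - 134) and the roots of f are ±√55, ±√134. Hence the splitting field is K = Q(√55, √134). Since 55 and 134 are distinct squarefree integers > 1, their product 7370 is not a perfect square, so √134 ∉ Q(√55). By the tower law [K:Q] = [Q(√55,√134):Q(√55)] · [Q(√55):Q] = 2 · 2 = 4.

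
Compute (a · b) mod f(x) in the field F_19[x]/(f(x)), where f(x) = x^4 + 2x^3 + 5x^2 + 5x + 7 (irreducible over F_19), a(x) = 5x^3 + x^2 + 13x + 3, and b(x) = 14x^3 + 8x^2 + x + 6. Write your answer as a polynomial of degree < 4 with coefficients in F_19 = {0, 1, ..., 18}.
a · b ≡ 14x^3 + 12x^2 + 9x + 13 (mod f(x))

Multiply in F_19[x]: a(x)·b(x) = (5x^3 + x^2 + 13x + 3)·(14x^3 + 8x^2 + x + 6) = 13x^6 + 16x^5 + 5x^4 + 6x^3 + 5x^2 + 5x + 18. This has degree ≥ 4, so divide by f(x) over F_19: 13x^6 + 16x^5 + 5x^4 + 6x^3 + 5x^2 + 5x + 18 = (13x^2 + 9x + 17)·(x^4 + 2x^3 + 5x^2 + 5x + 7) + (14x^3 + 12x^2 + 9x + 13). Hence a·b ≡ 14x^3 + 12x^2 + 9x + 13 (mod f). (F_19[x]/(f) is a field with 19^4 = 130321 elements since f is irreducible of degree 4.)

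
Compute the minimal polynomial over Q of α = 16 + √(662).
m_α(x) = x^2 - 32x - 406

From α - 16 = √(662), squaring gives (α - 16)^2 = 662, i.e. α^2 - 32α + 256 = 662, so α^2 - 32α - 406 = 0. The discriminant of x^2 - 32x - 406 is (-32)^2 - 4·(-406) = 1024 + 1624 = 2648, and 4·(662) is not a perfect square in Q since 662 is squarefree and ≠ 1. Hence x^2 - 32x - 406 is irreducible over Q and is the minimal polynomial of α.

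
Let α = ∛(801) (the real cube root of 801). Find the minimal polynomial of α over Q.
m_α(x) = x^3 - 801

α satisfies α^3 = 801, so x^3 - 801 annihilates α. By the rational root test, a rational root p/q (in lowest terms) of x^3 - 801 would satisfy p^3 = 801 q^3, forcing q = 1 and p^3 = 801; but 801 is not a perfect cube, contradiction. A monic cubic over Q with no rational root is irreducible (any nontrivial factorization would include a linear factor). Hence x^3 - 801 is the minimal polynomial of α, and in particular [Q(α):Q] = 3.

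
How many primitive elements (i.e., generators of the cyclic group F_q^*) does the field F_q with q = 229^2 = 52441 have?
There are φ(52440) = 12672 primitive elements

F_q^* is cyclic of order q - 1 = 52440. A cyclic group of order m has exactly φ(m) generators. Here m = 52440 = 2^3 · 3 · 5 · 19 · 23, so the number of primitive elements is φ(52440) = 12672.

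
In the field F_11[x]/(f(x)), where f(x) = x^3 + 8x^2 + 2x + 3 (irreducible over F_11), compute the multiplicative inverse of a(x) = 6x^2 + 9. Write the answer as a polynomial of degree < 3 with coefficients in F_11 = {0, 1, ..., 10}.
a(x)^(-1) ≡ 4x^2 + 5x + 6 (mod f(x))

Since f is irreducible over F_11, F_11[x]/(f) is a field and a(x) ≠ 0 has an inverse. Apply the extended Euclidean algorithm to f(x) and a(x) in F_11[x]: f(x) = (2x + 5)·a(x) + (6x + 2);  a(x) = (x + 7)·(6x + 2) + (6). The last nonzero remainder is the constant 6 = gcd(f, a) in F_11. Back-substituting through the division chain expresses 6 = s(x)·a(x) + t(x)·f(x) with s(x) ≡ 2x^2 + 8x + 3 (mod f), so (2x^2 + 8x + 3)·a(x) ≡ 6 (mod f). Multiplying by 6^(-1) ≡ 2 in F_11 gives a(x)^(-1) ≡ 2·(2x^2 + 8x + 3) ≡ 4x^2 + 5x + 6 (mod f). Check: (6x^2 + 9)·(4x^2 + 5x + 6) = 2x^4 + 8x^3 + 6x^2 + x + 10 ≡ 1 (mod x^3 + 8x^2 + 2x + 3).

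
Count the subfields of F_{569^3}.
F_{569^3} has 2 subfields

The subfields of F_{p^n} are exactly the fields F_{p^d} for d | n (each is the fixed field of the unique index-d subgroup of Gal(F_{p^n}/F_p) ≅ Z/nZ). The divisors of n = 3 are {1, 3}, giving 2 subfields: F_{569^1}, F_{569^3}.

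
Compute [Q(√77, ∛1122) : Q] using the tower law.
[Q(√77, ∛1122) : Q] = 6

Let L = Q(√77, ∛1122). Since Q(√77) ⊂ L and [Q(√77):Q] = 2, the tower law gives 2 | [L:Q]. Likewise Q(∛1122) ⊂ L with [Q(∛1122):Q] = 3 (because 1122 is not a perfect cube), so 3 | [L:Q]. As gcd(2,3) = 1, [L:Q] is divisible by 6. Conversely L is generated over Q by √77 and ∛1122, so [L:Q] ≤ 2·3 = 6. Therefore [Q(√77, ∛1122) : Q] = 6.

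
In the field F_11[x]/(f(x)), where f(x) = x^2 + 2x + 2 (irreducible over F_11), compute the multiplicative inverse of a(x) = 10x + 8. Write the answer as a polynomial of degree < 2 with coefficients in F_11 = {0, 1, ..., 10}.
a(x)^(-1) ≡ 9x + 2 (mod f(x))

Since f is irreducible over F_11, F_11[x]/(f) is a field and a(x) ≠ 0 has an inverse. Apply the extended Euclidean algorithm to f(x) and a(x) in F_11[x]: f(x) = (10x + 1)·a(x) + (5). The last nonzero remainder is the constant 5 = gcd(f, a) in F_11. Back-substituting through the division chain expresses 5 = s(x)·a(x) + t(x)·f(x) with s(x) ≡ x + 10 (mod f), so (x + 10)·a(x) ≡ 5 (mod f). Multiplying by 5^(-1) ≡ 9 in F_11 gives a(x)^(-1) ≡ 9·(x + 10) ≡ 9x + 2 (mod f). Check: (10x + 8)·(9x + 2) = 2x^2 + 4x + 5 ≡ 1 (mod x^2 + 2x + 2).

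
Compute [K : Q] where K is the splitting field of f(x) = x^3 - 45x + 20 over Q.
[K : Q] = 6

By the rational root test, any rational root of the monic integer polynomial f(x) = x^3 - 45x + 20 must be an integer dividing the constant term 20, i.e. one of ±{1, 2, 4, 5, 10, 20}. Evaluating: f(1) = -24, f(-1) = 64, f(2) = -62, f(-2) = 102, f(4) = -96, f(-4) = 136, f(5) = -80, f(-5) = 120, f(10) = 570, f(-10) = -530, f(20) = 7120, f(-20) = -7080; none is 0, so f has no rational root and is therefore irreducible over Q (a cubic with no linear factor over a field is irreducible). For an irreducible cubic, the Galois group is A_3 or S_3 according as the discriminant disc(f) = -4a^3 - 27b^2 = -4·(-45)^3 - 27·(20)^2 = 353700 is or is not a square in Q. Here disc(f) = 353700 is not a perfect square in Q, so the Galois group of f over Q is not contained in A_3 and must be all of S_3. The splitting field has degree |S_3| = 6 over Q, so [K : Q] = 6.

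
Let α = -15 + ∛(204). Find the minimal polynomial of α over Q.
m_α(x) = x^3 + 45x^2 + 675x + 3171

Set β = α + 15 = ∛(204), so β^3 = 204. Then (α + 15)^3 - 204 = 0, i.e. α is a root of g(x) = (x + 15)^3 - 204 = x^3 + 45x^2 + 675x + 3171. Since g(x) = h(x + 15) where h(x) = x^3 - 204, and h is irreducible over Q (because 204 is not a perfect cube, so h has no rational root, and a monic cubic with no rational root is irreducible), g is also irreducible (irreducibility is preserved under the substitution x → x + 15). Hence m_α(x) = x^3 + 45x^2 + 675x + 3171.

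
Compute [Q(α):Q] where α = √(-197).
[Q(α):Q] = 2

[Q(α):Q] equals the degree of the minimal polynomial of α. Here α^2 = -197 and x^2 + 197 is irreducible (d = -197 is squarefree, ≠ 1, hence not a square), so deg(m_α) = 2. Thus [Q(α):Q] = 2.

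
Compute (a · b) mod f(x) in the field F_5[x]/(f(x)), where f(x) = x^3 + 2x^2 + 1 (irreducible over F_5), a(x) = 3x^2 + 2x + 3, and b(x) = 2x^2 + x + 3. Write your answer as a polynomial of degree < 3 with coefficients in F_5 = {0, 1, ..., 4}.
a · b ≡ 2x^2 + 3x + 4 (mod f(x))

Multiply in F_5[x]: a(x)·b(x) = (3x^2 + 2x + 3)·(2x^2 + x + 3) = x^4 + 2x^3 + 2x^2 + 4x + 4. This has degree ≥ 3, so divide by f(x) over F_5: x^4 + 2x^3 + 2x^2 + 4x + 4 = (x)·(x^3 + 2x^2 + 1) + (2x^2 + 3x + 4). Hence a·b ≡ 2x^2 + 3x + 4 (mod f). (F_5[x]/(f) is a field with 5^3 = 125 elements since f is irreducible of degree 3.)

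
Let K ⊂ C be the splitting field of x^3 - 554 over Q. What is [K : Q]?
[K : Q] = 6

The roots of x^3 - 554 are ∛554, ω∛554, ω^2∛554 where ω = e^(2πi/3) is a primitive cube root of unity, so K = Q(∛554, ω). Now [Q(∛554):Q] = 3 (since 554 is not a perfect cube, x^3 - 554 is irreducible) and [Q(ω):Q] = 2. Both 2 and 3 divide [K:Q], and [K:Q] ≤ 3·2 = 6, so [K:Q] = 6. (Equivalently: Q(∛554) ⊂ R but ω ∉ R, so [K : Q(∛554)] = 2.)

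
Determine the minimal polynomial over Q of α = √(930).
m_α(x) = x^2 - 930

α satisfies α^2 - 930 = 0, so x^2 - 930 annihilates α. Since d = 930 is squarefree and ≠ 1, it is not a perfect square in Q, so x^2 - 930 has no rational root and is therefore irreducible over Q (a degree-2 polynomial over a field is irreducible iff it has no root). Hence m_α(x) = x^2 - 930.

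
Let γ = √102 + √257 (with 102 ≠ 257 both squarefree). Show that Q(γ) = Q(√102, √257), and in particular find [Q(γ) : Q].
[Q(γ) : Q] = 4 (equivalently, Q(γ) = Q(√102, √257))

Obviously Q(γ) ⊆ Q(√102, √257), and [Q(√102, √257):Q] = 4 (since 102, 257 are distinct squarefree integers > 1 with 26214 not a perfect square). To show equality we compute the minimal polynomial of γ. From γ = √102 + √257: γ^2 = 102 + 2√(26214) + 257 = 359 + 2√(26214), so γ^2 - 359 = 2√(26214); squaring, (γ^2 - 359)^2 = 4·26214, i.e. γ^4 - 718γ^2 + 128881 - 104856 = 0, i.e. γ^4 - 718γ^2 + 24025 = 0. So γ is a root of x^4 - 718x^2 + 24025. This polynomial is irreducible over Q: it has no rational root (each ±√102 ± √257 is irrational), and any factorization into two quadratics over Q would force √(26214) ∈ Q (pairing opposite roots) or √102, √257 ∈ Q (other pairings), all impossible. Hence [Q(γ):Q] = 4 = [Q(√102, √257):Q], so Q(γ) = Q(√102, √257).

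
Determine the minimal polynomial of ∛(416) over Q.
m_α(x) = x^3 - 416

α satisfies α^3 = 416, so x^3 - 416 annihilates α. By the rational root test, a rational root p/q (in lowest terms) of x^3 - 416 would satisfy p^3 = 416 q^3, forcing q = 1 and p^3 = 416; but 416 is not a perfect cube, contradiction. A monic cubic over Q with no rational root is irreducible (any nontrivial factorization would include a linear factor). Hence x^3 - 416 is the minimal polynomial of α, and in particular [Q(α):Q] = 3.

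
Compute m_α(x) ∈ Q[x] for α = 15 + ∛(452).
m_α(x) = x^3 - 45x^2 + 675x - 3827

Set β = α - 15 = ∛(452), so β^3 = 452. Then (α - 15)^3 - 452 = 0, i.e. α is a root of g(x) = (x - 15)^3 - 452 = x^3 - 45x^2 + 675x - 3827. Since g(x) = h(x - 15) where h(x) = x^3 - 452, and h is irreducible over Q (because 452 is not a perfect cube, so h has no rational root, and a monic cubic with no rational root is irreducible), g is also irreducible (irreducibility is preserved under the substitution x → x - 15). Hence m_α(x) = x^3 - 45x^2 + 675x - 3827.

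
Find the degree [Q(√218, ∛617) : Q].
[Q(√218, ∛617) : Q] = 6

Let L = Q(√218, ∛617). Since Q(√218) ⊂ L and [Q(√218):Q] = 2, the tower law gives 2 | [L:Q]. Likewise Q(∛617) ⊂ L with [Q(∛617):Q] = 3 (because 617 is not a perfect cube), so 3 | [L:Q]. As gcd(2,3) = 1, [L:Q] is divisible by 6. Conversely L is generated over Q by √218 and ∛617, so [L:Q] ≤ 2·3 = 6. Therefore [Q(√218, ∛617) : Q] = 6.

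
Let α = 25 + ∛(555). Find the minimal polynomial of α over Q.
m_α(x) = x^3 - 75x^2 + 1875x - 16180

Set β = α - 25 = ∛(555), so β^3 = 555. Then (α - 25)^3 - 555 = 0, i.e. α is a root of g(x) = (x - 25)^3 - 555 = x^3 - 75x^2 + 1875x - 16180. Since g(x) = h(x - 25) where h(x) = x^3 - 555, and h is irreducible over Q (because 555 is not a perfect cube, so h has no rational root, and a monic cubic with no rational root is irreducible), g is also irreducible (irreducibility is preserved under the substitution x → x - 25). Hence m_α(x) = x^3 - 75x^2 + 1875x - 16180.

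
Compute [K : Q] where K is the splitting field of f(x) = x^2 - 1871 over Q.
[K : Q] = 2

f(x) = x^2 - 1871 factors as (x - √1871)(x + √1871). The splitting field is K = Q(√1871). Since 1871 is squarefree and > 1, it is not a perfect square, so x^2 - 1871 is irreducible over Q and [Q(√1871) : Q] = 2. Hence [K : Q] = 2.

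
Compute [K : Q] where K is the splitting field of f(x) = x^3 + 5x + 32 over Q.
[K : Q] = 6

By the rational root test, any rational root of the monic integer polynomial f(x) = x^3 + 5x + 32 must be an integer dividing the constant term 32, i.e. one of ±{1, 2, 4, 8, 16, 32}. Evaluating: f(1) = 38, f(-1) = 26, f(2) = 50, f(-2) = 14, f(4) = 116, f(-4) = -52, f(8) = 584, f(-8) = -520, f(16) = 4208, f(-16) = -4144, f(32) = 32960, f(-32) = -32896; none is 0, so f has no rational root and is therefore irreducible over Q (a cubic with no linear factor over a field is irreducible). For an irreducible cubic, the Galois group is A_3 or S_3 according as the discriminant disc(f) = -4a^3 - 27b^2 = -4·(5)^3 - 27·(32)^2 = -28148 is or is not a square in Q. Here disc(f) = -28148 is not a perfect square in Q, so the Galois group of f over Q is not contained in A_3 and must be all of S_3. The splitting field has degree |S_3| = 6 over Q, so [K : Q] = 6.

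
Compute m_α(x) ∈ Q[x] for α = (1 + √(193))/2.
m_α(x) = x^2 - x - 48

From 2α - 1 = √(193), squaring gives (2α - 1)^2 = 193, i.e. 4α^2 - 4α + 1 = 193, so α^2 - α + (1 - 193)/4 = 0. Since 193 ≡ 1 (mod 4), (1 - 193)/4 = -48 ∈ Z. The polynomial x^2 - x - 48 has discriminant 1 - 4·(-48) = 193, which is not a perfect square in Q (d = 193 is squarefree and ≠ 1), so x^2 - x - 48 is irreducible over Q. It is the minimal polynomial of α.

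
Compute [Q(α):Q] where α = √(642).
[Q(α):Q] = 2

[Q(α):Q] equals the degree of the minimal polynomial of α. Here α^2 = 642 and x^2 - 642 is irreducible (d = 642 is squarefree, ≠ 1, hence not a square), so deg(m_α) = 2. Thus [Q(α):Q] = 2.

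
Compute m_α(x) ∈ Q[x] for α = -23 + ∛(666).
m_α(x) = x^3 + 69x^2 + 1587x + 11501

Set β = α + 23 = ∛(666), so β^3 = 666. Then (α + 23)^3 - 666 = 0, i.e. α is a root of g(x) = (x + 23)^3 - 666 = x^3 + 69x^2 + 1587x + 11501. Since g(x) = h(x + 23) where h(x) = x^3 - 666, and h is irreducible over Q (because 666 is not a perfect cube, so h has no rational root, and a monic cubic with no rational root is irreducible), g is also irreducible (irreducibility is preserved under the substitution x → x + 23). Hence m_α(x) = x^3 + 69x^2 + 1587x + 11501.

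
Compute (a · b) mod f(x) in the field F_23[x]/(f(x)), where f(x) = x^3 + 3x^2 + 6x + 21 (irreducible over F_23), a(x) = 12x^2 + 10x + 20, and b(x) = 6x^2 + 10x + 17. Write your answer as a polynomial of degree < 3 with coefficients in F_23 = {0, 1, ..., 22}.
a · b ≡ 8x^2 + 17x + 15 (mod f(x))

Multiply in F_23[x]: a(x)·b(x) = (12x^2 + 10x + 20)·(6x^2 + 10x + 17) = 3x^4 + 19x^3 + 10x^2 + 2x + 18. This has degree ≥ 3, so divide by f(x) over F_23: 3x^4 + 19x^3 + 10x^2 + 2x + 18 = (3x + 10)·(x^3 + 3x^2 + 6x + 21) + (8x^2 + 17x + 15). Hence a·b ≡ 8x^2 + 17x + 15 (mod f). (F_23[x]/(f) is a field with 23^3 = 12167 elements since f is irreducible of degree 3.)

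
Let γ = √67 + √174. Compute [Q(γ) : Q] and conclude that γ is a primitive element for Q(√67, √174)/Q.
[Q(γ) : Q] = 4 (equivalently, Q(γ) = Q(√67, √174))

Obviously Q(γ) ⊆ Q(√67, √174), and [Q(√67, √174):Q] = 4 (since 67, 174 are distinct squarefree integers > 1 with 11658 not a perfect square). To show equality we compute the minimal polynomial of γ. From γ = √67 + √174: γ^2 = 67 + 2√(11658) + 174 = 241 + 2√(11658), so γ^2 - 241 = 2√(11658); squaring, (γ^2 - 241)^2 = 4·11658, i.e. γ^4 - 482γ^2 + 58081 - 46632 = 0, i.e. γ^4 - 482γ^2 + 11449 = 0. So γ is a root of x^4 - 482x^2 + 11449. This polynomial is irreducible over Q: it has no rational root (each ±√67 ± √174 is irrational), and any factorization into two quadratics over Q would force √(11658) ∈ Q (pairing opposite roots) or √67, √174 ∈ Q (other pairings), all impossible. Hence [Q(γ):Q] = 4 = [Q(√67, √174):Q], so Q(γ) = Q(√67, √174).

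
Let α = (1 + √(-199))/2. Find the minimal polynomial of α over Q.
m_α(x) = x^2 - x + 50

From 2α - 1 = √(-199), squaring gives (2α - 1)^2 = -199, i.e. 4α^2 - 4α + 1 = -199, so α^2 - α + (1 + 199)/4 = 0. Since -199 ≡ 1 (mod 4), (1 + 199)/4 = 50 ∈ Z. The polynomial x^2 - x + 50 has discriminant 1 - 4·(50) = -199, which is not a perfect square in Q (d = -199 is squarefree and ≠ 1), so x^2 - x + 50 is irreducible over Q. It is the minimal polynomial of α.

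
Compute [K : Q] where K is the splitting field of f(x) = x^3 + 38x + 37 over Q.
[K : Q] = 6

By the rational root test, any rational root of the monic integer polynomial f(x) = x^3 + 38x + 37 must be an integer dividing the constant term 37, i.e. one of ±{1, 37}. Evaluating: f(1) = 76, f(-1) = -2, f(37) = 52096, f(-37) = -52022; none is 0, so f has no rational root and is therefore irreducible over Q (a cubic with no linear factor over a field is irreducible). For an irreducible cubic, the Galois group is A_3 or S_3 according as the discriminant disc(f) = -4a^3 - 27b^2 = -4·(38)^3 - 27·(37)^2 = -256451 is or is not a square in Q. Here disc(f) = -256451 is not a perfect square in Q, so the Galois group of f over Q is not contained in A_3 and must be all of S_3. The splitting field has degree |S_3| = 6 over Q, so [K : Q] = 6.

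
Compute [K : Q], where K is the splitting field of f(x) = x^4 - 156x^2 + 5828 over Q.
[K : Q] = 4

Solving the quadratic in x^2: x^2 = (156 ± √(156^2 - 4·5828))/2 = (156 ± √1024)/2 = (156 ± 32)/2, giving x^2 = 94 or x^2 = 62. So f(x) = (x^2 - 94)(x^2 - 62) and the roots of f are ±√94, ±√62. Hence the splitting field is K = Q(√94, √62). Since 94 and 62 are distinct squarefree integers > 1, their product 5828 is not a perfect square, so √62 ∉ Q(√94). By the tower law [K:Q] = [Q(√94,√62):Q(√94)] · [Q(√94):Q] = 2 · 2 = 4.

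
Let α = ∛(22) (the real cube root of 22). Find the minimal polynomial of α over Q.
m_α(x) = x^3 - 22

α satisfies α^3 = 22, so x^3 - 22 annihilates α. By the rational root test, a rational root p/q (in lowest terms) of x^3 - 22 would satisfy p^3 = 22 q^3, forcing q = 1 and p^3 = 22; but 22 is not a perfect cube, contradiction. A monic cubic over Q with no rational root is irreducible (any nontrivial factorization would include a linear factor). Hence x^3 - 22 is the minimal polynomial of α, and in particular [Q(α):Q] = 3.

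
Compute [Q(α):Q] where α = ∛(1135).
[Q(α):Q] = 3

The minimal polynomial of α is x^3 - 1135, irreducible over Q since 1135 is not a perfect cube (so x^3 - 1135 has no rational root). Hence [Q(α):Q] = deg(m_α) = 3.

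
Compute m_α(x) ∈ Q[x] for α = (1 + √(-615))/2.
m_α(x) = x^2 - x + 154

From 2α - 1 = √(-615), squaring gives (2α - 1)^2 = -615, i.e. 4α^2 - 4α + 1 = -615, so α^2 - α + (1 + 615)/4 = 0. Since -615 ≡ 1 (mod 4), (1 + 615)/4 = 154 ∈ Z. The polynomial x^2 - x + 154 has discriminant 1 - 4·(154) = -615, which is not a perfect square in Q (d = -615 is squarefree and ≠ 1), so x^2 - x + 154 is irreducible over Q. It is the minimal polynomial of α.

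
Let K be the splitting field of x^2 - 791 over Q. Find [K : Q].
[K : Q] = 2

f(x) = x^2 - 791 factors as (x - √791)(x + √791). The splitting field is K = Q(√791). Since 791 is squarefree and > 1, it is not a perfect square, so x^2 - 791 is irreducible over Q and [Q(√791) : Q] = 2. Hence [K : Q] = 2.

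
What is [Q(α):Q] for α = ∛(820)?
[Q(α):Q] = 3

The minimal polynomial of α is x^3 - 820, irreducible over Q since 820 is not a perfect cube (so x^3 - 820 has no rational root). Hence [Q(α):Q] = deg(m_α) = 3.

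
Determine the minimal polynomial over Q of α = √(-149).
m_α(x) = x^2 + 149

α satisfies α^2 + 149 = 0, so x^2 + 149 annihilates α. Since d = -149 is squarefree and ≠ 1, it is not a perfect square in Q, so x^2 + 149 has no rational root and is therefore irreducible over Q (a degree-2 polynomial over a field is irreducible iff it has no root). Hence m_α(x) = x^2 + 149.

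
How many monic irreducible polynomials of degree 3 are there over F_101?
There are 343400 monic irreducible polynomials of degree 3 over F_101

Each element of F_{101^3} that lies in no proper subfield is a root of exactly one monic irreducible of degree 3 over F_101, and each such polynomial has 3 distinct roots in F_{101^3}. By Möbius inversion the count is N_101(3) = (1/3) Σ_{d|3} μ(3/d) · 101^d = (1/3)(μ(3)·101^1 + μ(1)·101^3) = 1030200/3 = 343400.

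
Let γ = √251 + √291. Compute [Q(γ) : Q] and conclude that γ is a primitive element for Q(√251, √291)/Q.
[Q(γ) : Q] = 4 (equivalently, Q(γ) = Q(√251, √291))

Obviously Q(γ) ⊆ Q(√251, √291), and [Q(√251, √291):Q] = 4 (since 251, 291 are distinct squarefree integers > 1 with 73041 not a perfect square). To show equality we compute the minimal polynomial of γ. From γ = √251 + √291: γ^2 = 251 + 2√(73041) + 291 = 542 + 2√(73041), so γ^2 - 542 = 2√(73041); squaring, (γ^2 - 542)^2 = 4·73041, i.e. γ^4 - 1084γ^2 + 293764 - 292164 = 0, i.e. γ^4 - 1084γ^2 + 1600 = 0. So γ is a root of x^4 - 1084x^2 + 1600. This polynomial is irreducible over Q: it has no rational root (each ±√251 ± √291 is irrational), and any factorization into two quadratics over Q would force √(73041) ∈ Q (pairing opposite roots) or √251, √291 ∈ Q (other pairings), all impossible. Hence [Q(γ):Q] = 4 = [Q(√251, √291):Q], so Q(γ) = Q(√251, √291).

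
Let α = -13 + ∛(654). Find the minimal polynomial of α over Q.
m_α(x) = x^3 + 39x^2 + 507x + 1543

Set β = α + 13 = ∛(654), so β^3 = 654. Then (α + 13)^3 - 654 = 0, i.e. α is a root of g(x) = (x + 13)^3 - 654 = x^3 + 39x^2 + 507x + 1543. Since g(x) = h(x + 13) where h(x) = x^3 - 654, and h is irreducible over Q (because 654 is not a perfect cube, so h has no rational root, and a monic cubic with no rational root is irreducible), g is also irreducible (irreducibility is preserved under the substitution x → x + 13). Hence m_α(x) = x^3 + 39x^2 + 507x + 1543.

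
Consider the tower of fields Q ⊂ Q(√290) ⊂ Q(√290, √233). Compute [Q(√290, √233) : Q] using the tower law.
[Q(√290, √233) : Q] = 4

[Q(√290):Q] = 2 (min poly x^2 - 290, irreducible since 290 is squarefree > 1). For the top step, suppose √233 ∈ Q(√290), say √233 = c + d√290 with c, d ∈ Q. Squaring: 233 = c^2 + 290d^2 + 2cd√290. Since √290 ∉ Q this forces 2cd = 0. If d = 0 then √233 = c ∈ Q, contradicting 233 squarefree > 1. If c = 0 then 233 = 290d^2, so 290·233 = (290d)^2 is a perfect square in Q — but 290·233 = 67570 is not a perfect square (since 290 and 233 are distinct squarefree integers). Contradiction. Hence √233 ∉ Q(√290), so x^2 - 233 stays irreducible over Q(√290) and [Q(√290, √233) : Q(√290)] = 2. By the tower law, [Q(√290, √233) : Q] = 2 · 2 = 4.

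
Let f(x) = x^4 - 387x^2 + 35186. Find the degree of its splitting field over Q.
[K : Q] = 4

Solving the quadratic in x^2: x^2 = (387 ± √(387^2 - 4·35186))/2 = (387 ± √9025)/2 = (387 ± 95)/2, giving x^2 = 146 or x^2 = 241. So f(x) = (x^2 - 146)(x^2 - 241) and the roots of f are ±√146, ±√241. Hence the splitting field is K = Q(√146, √241). Since 146 and 241 are distinct squarefree integers > 1, their product 35186 is not a perfect square, so √241 ∉ Q(√146). By the tower law [K:Q] = [Q(√146,√241):Q(√146)] · [Q(√146):Q] = 2 · 2 = 4.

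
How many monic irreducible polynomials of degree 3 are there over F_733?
There are 131277368 monic irreducible polynomials of degree 3 over F_733

Each element of F_{733^3} that lies in no proper subfield is a root of exactly one monic irreducible of degree 3 over F_733, and each such polynomial has 3 distinct roots in F_{733^3}. By Möbius inversion the count is N_733(3) = (1/3) Σ_{d|3} μ(3/d) · 733^d = (1/3)(μ(3)·733^1 + μ(1)·733^3) = 393832104/3 = 131277368.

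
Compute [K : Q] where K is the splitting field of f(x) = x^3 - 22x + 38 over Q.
[K : Q] = 6

By the rational root test, any rational root of the monic integer polynomial f(x) = x^3 - 22x + 38 must be an integer dividing the constant term 38, i.e. one of ±{1, 2, 19, 38}. Evaluating: f(1) = 17, f(-1) = 59, f(2) = 2, f(-2) = 74, f(19) = 6479, f(-19) = -6403, f(38) = 54074, f(-38) = -53998; none is 0, so f has no rational root and is therefore irreducible over Q (a cubic with no linear factor over a field is irreducible). For an irreducible cubic, the Galois group is A_3 or S_3 according as the discriminant disc(f) = -4a^3 - 27b^2 = -4·(-22)^3 - 27·(38)^2 = 3604 is or is not a square in Q. Here disc(f) = 3604 is not a perfect square in Q, so the Galois group of f over Q is not contained in A_3 and must be all of S_3. The splitting field has degree |S_3| = 6 over Q, so [K : Q] = 6.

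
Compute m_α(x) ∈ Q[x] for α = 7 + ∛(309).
m_α(x) = x^3 - 21x^2 + 147x - 652

Set β = α - 7 = ∛(309), so β^3 = 309. Then (α - 7)^3 - 309 = 0, i.e. α is a root of g(x) = (x - 7)^3 - 309 = x^3 - 21x^2 + 147x - 652. Since g(x) = h(x - 7) where h(x) = x^3 - 309, and h is irreducible over Q (because 309 is not a perfect cube, so h has no rational root, and a monic cubic with no rational root is irreducible), g is also irreducible (irreducibility is preserved under the substitution x → x - 7). Hence m_α(x) = x^3 - 21x^2 + 147x - 652.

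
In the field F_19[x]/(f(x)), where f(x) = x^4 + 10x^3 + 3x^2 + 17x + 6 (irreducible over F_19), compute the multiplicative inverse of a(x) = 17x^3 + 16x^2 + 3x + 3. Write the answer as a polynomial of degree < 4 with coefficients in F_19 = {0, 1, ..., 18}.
a(x)^(-1) ≡ 2x^3 + 2x^2 + 18x + 11 (mod f(x))

Since f is irreducible over F_19, F_19[x]/(f) is a field and a(x) ≠ 0 has an inverse. Apply the extended Euclidean algorithm to f(x) and a(x) in F_19[x]: f(x) = (9x + 10)·a(x) + (6x^2 + 17x + 14);  a(x) = (6x + 11)·(6x^2 + 17x + 14) + (17x + 1);  (6x^2 + 17x + 14) = (16x + 9)·(17x + 1) + (5). The last nonzero remainder is the constant 5 = gcd(f, a) in F_19. Back-substituting through the division chain expresses 5 = s(x)·a(x) + t(x)·f(x) with s(x) ≡ 10x^3 + 10x^2 + 14x + 17 (mod f), so (10x^3 + 10x^2 + 14x + 17)·a(x) ≡ 5 (mod f). Multiplying by 5^(-1) ≡ 4 in F_19 gives a(x)^(-1) ≡ 4·(10x^3 + 10x^2 + 14x + 17) ≡ 2x^3 + 2x^2 + 18x + 11 (mod f). Check: (17x^3 + 16x^2 + 3x + 3)·(2x^3 + 2x^2 + 18x + 11) = 15x^6 + 9x^5 + 2x^4 + 12x^3 + 8x^2 + 11x + 14 ≡ 1 (mod x^4 + 10x^3 + 3x^2 + 17x + 6).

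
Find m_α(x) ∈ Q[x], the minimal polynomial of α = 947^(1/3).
m_α(x) = x^3 - 947

α satisfies α^3 = 947, so x^3 - 947 annihilates α. By the rational root test, a rational root p/q (in lowest terms) of x^3 - 947 would satisfy p^3 = 947 q^3, forcing q = 1 and p^3 = 947; but 947 is not a perfect cube, contradiction. A monic cubic over Q with no rational root is irreducible (any nontrivial factorization would include a linear factor). Hence x^3 - 947 is the minimal polynomial of α, and in particular [Q(α):Q] = 3.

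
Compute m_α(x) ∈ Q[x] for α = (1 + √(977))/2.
m_α(x) = x^2 - x - 244

From 2α - 1 = √(977), squaring gives (2α - 1)^2 = 977, i.e. 4α^2 - 4α + 1 = 977, so α^2 - α + (1 - 977)/4 = 0. Since 977 ≡ 1 (mod 4), (1 - 977)/4 = -244 ∈ Z. The polynomial x^2 - x - 244 has discriminant 1 - 4·(-244) = 977, which is not a perfect square in Q (d = 977 is squarefree and ≠ 1), so x^2 - x - 244 is irreducible over Q. It is the minimal polynomial of α.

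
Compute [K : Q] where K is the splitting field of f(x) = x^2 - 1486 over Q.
[K : Q] = 2

f(x) = x^2 - 1486 factors as (x - √1486)(x + √1486). The splitting field is K = Q(√1486). Since 1486 is squarefree and > 1, it is not a perfect square, so x^2 - 1486 is irreducible over Q and [Q(√1486) : Q] = 2. Hence [K : Q] = 2.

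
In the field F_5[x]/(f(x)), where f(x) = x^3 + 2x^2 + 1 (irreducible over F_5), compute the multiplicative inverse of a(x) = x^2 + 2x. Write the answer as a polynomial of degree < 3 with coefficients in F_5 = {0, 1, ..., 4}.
a(x)^(-1) ≡ 4x (mod f(x))

Since f is irreducible over F_5, F_5[x]/(f) is a field and a(x) ≠ 0 has an inverse. Apply the extended Euclidean algorithm to f(x) and a(x) in F_5[x]: f(x) = (x)·a(x) + (1). The last nonzero remainder is the constant 1 = gcd(f, a) in F_5. Back-substituting through the division chain expresses 1 = s(x)·a(x) + t(x)·f(x) with s(x) ≡ 4x (mod f), so a(x)^(-1) ≡ s(x) = 4x (mod f). Check: (x^2 + 2x)·(4x) = 4x^3 + 3x^2 ≡ 1 (mod x^3 + 2x^2 + 1).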